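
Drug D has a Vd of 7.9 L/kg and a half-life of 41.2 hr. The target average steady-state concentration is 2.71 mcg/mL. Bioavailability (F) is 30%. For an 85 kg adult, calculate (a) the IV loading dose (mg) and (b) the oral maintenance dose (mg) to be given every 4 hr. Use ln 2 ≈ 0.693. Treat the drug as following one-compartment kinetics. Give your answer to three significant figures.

Vd(total) = 85 kg × 7.9 L/kg = 671.5 L
LD = Vd × C = 671.5 × 2.71 = 1820 mg
CL = 0.693 × Vd / t½ = 0.693 × 671.5 / 41.2 = 11.29 L/h
D = CL × Css × τ / F = 11.29 × 2.71 × 4 / 0.3 = 407.9 mg

(a) 1820 mg; (b) 408 mg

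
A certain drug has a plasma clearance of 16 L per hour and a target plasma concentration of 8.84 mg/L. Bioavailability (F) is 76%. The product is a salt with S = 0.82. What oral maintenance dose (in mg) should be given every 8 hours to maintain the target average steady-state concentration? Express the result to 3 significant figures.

D = CL × Css × τ / F / S = 16.00 × 8.84 × 8 / 0.76 / 0.82 = 1816 mg

1820 mg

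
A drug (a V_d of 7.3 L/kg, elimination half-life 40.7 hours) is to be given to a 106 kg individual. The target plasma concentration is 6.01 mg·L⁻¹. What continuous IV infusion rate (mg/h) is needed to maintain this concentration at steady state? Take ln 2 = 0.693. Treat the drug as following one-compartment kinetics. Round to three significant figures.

Total Vd = 7.3 × 106 = 773.8 L
CL = ln 2 · Vd / t½ = 0.693 × 773.8 / 40.7 = 13.18 L/h
Infusion rate = CL × Css = 13.18 × 6.01 = 79.21 mg/h

79.2 mg/h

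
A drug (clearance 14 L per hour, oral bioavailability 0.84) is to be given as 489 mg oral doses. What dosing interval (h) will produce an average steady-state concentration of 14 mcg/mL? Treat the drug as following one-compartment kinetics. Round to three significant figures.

2.10 h

F·D/τ = CL·Css → τ = F·D / (CL·Css).
τ = 0.84 × 489 / (14 × 14) = 2.096 h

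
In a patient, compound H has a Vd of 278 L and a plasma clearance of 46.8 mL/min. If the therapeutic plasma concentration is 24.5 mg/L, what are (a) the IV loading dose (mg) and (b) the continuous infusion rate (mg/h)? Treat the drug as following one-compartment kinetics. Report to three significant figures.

(a) 6810 mg; (b) 68.8 mg/h

Loading dose = Vd × C = 278.0 × 24.5 = 6811 mg
Convert clearance: 46.8 mL/min × 60 min/h ÷ 1000 mL/L = 2.808 L/h
Infusion rate = 2.808 L/h × 24.5 mg/L = 68.80 mg/h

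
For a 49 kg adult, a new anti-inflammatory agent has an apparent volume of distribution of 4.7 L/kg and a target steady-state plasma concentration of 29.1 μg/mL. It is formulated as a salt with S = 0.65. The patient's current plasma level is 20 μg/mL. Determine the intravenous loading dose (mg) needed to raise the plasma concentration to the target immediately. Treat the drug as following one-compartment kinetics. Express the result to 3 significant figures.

Total Vd = 4.7 × 49 = 230.3 L
Concentration deficit ΔC = 29.1 − 20 = 9.100 mg/L
LD = Vd × ΔC / S = 230.3 × 9.100 / 0.65 = 3224 mg

3220 mg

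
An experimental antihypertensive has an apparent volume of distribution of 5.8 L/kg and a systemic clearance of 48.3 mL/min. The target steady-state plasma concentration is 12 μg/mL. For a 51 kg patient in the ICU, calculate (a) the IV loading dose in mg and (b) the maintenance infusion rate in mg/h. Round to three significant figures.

(a) 3550 mg; (b) 34.8 mg/h

Vd(total) = 51 kg × 5.8 L/kg = 295.8 L
Loading dose = Vd × C = 295.8 × 12 = 3550 mg
CL = 48.3 mL/min × 60/1000 = 2.898 L/h
Maintenance infusion rate = CL × Css = 2.898 × 12 = 34.78 mg/h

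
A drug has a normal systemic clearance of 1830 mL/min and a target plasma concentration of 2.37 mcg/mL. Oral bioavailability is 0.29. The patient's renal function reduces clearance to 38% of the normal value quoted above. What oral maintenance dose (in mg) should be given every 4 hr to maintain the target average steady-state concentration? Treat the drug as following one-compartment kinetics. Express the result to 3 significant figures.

1360 mg

Convert clearance: 1830 mL/min × 60 min/h ÷ 1000 mL/L = 109.8 L/h
Patient clearance = 0.38 × 109.8 = 41.72 L/h
D = CL × Css × τ / F = 41.72 × 2.37 × 4 / 0.29 = 1364 mg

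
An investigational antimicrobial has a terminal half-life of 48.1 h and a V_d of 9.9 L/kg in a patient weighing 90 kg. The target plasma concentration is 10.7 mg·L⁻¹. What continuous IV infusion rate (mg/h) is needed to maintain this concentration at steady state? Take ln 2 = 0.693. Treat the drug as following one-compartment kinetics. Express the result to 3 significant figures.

137 mg/h

Vd = 9.9 L/kg × 90 kg = 891.0 L
CL = 0.693 × Vd / t½ = 0.693 × 891.0 / 48.1 = 12.84 L/h
Infusion rate = CL × Css = 12.84 × 10.7 = 137.4 mg/h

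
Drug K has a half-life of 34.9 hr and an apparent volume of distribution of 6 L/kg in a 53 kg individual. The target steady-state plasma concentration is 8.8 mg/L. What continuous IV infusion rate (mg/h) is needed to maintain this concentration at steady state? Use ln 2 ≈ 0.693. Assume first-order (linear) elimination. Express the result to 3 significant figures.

55.6 mg/h

Vd = 6 L/kg × 53 kg = 318.0 L
CL = ln 2 · Vd / t½ = 0.693 × 318.0 / 34.9 = 6.314 L/h
Infusion rate = CL × Css = 6.314 × 8.8 = 55.56 mg/h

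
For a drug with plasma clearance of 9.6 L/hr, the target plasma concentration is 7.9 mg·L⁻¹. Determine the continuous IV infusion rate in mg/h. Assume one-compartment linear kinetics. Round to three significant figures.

75.8 mg/h

At steady state, infusion rate equals elimination rate: rate in = CL × Css.
R₀ = 9.600 × 7.9 = 75.84 mg/h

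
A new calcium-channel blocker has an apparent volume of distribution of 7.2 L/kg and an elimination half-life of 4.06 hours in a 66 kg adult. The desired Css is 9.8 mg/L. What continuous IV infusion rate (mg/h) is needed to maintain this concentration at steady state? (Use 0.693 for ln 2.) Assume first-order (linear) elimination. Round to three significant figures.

795 mg/h

Total Vd = 7.2 × 66 = 475.2 L
CL = ln 2 · Vd / t½ = 0.693 × 475.2 / 4.06 = 81.11 L/h
Infusion rate = CL × Css = 81.11 × 9.8 = 794.9 mg/h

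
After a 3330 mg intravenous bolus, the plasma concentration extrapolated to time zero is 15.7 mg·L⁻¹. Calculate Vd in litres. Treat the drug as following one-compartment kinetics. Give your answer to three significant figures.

212 L

Immediately after an IV bolus, C₀ = Dose / Vd, so Vd = Dose / C₀.
Vd = 3330 / 15.7 = 212.1 L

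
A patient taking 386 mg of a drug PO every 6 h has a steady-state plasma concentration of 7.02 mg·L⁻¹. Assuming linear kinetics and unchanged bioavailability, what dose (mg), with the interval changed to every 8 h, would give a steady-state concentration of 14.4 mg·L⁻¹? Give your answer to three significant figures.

For first-order elimination, Css ∝ F·D/(CL·τ); F and CL are unchanged, so Css ∝ D/τ.
D₂ = D₁ × (Css,target / Css,current) × (τ₂/τ₁) = 386 × (14.4/7.02) × (8/6) = 1056 mg

1060 mg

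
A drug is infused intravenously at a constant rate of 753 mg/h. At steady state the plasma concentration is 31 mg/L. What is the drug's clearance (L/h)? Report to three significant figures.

At steady state, infusion rate = CL × Css, so CL = rate / Css.
CL = 753 / 31 = 24.29 L/h

24.3 L/h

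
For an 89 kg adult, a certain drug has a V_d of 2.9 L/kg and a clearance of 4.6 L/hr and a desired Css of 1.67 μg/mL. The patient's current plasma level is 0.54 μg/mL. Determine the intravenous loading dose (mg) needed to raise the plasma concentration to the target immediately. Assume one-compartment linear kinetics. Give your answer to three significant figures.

Vd = 2.9 L/kg × 89 kg = 258.1 L
The loading dose fills Vd to the target concentration; clearance is irrelevant here.
Concentration deficit ΔC = 1.67 − 0.54 = 1.130 mg/L
LD = Vd × ΔC = 258.1 × 1.130 = 291.7 mg

292 mg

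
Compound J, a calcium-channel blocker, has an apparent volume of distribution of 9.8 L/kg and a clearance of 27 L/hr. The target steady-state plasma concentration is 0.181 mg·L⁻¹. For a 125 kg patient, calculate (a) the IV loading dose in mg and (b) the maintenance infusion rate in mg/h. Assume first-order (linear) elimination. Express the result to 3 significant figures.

(a) 222 mg; (b) 4.89 mg/h

Vd = 9.8 L/kg × 125 kg = 1225 L
Loading: fill Vd to C_target → 1225 L × 0.181 mg/L = 221.7 mg
Maintenance infusion rate = CL × Css = 27.00 × 0.181 = 4.887 mg/h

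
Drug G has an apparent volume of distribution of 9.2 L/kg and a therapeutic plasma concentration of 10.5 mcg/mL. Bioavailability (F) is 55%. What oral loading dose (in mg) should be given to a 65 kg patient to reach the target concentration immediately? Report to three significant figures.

Total Vd = 9.2 × 65 = 598.0 L
The loading dose fills Vd to the target concentration.
LD = Vd × C / F = 598.0 × 10.50 / 0.55 = 11420 mg

11400 mg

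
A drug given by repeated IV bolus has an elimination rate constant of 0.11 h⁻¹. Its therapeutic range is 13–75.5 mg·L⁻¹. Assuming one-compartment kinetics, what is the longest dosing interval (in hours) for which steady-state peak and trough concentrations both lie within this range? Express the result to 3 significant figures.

16.0 h

Between IV bolus doses, concentration decays as C = C₀·e^(−kτ), so C_peak/C_trough = e^(kτ).
τ_max = ln(C_peak/C_trough) / k = ln(75.5/13) / 0.1100 = 1.759 / 0.1100 = 15.99 h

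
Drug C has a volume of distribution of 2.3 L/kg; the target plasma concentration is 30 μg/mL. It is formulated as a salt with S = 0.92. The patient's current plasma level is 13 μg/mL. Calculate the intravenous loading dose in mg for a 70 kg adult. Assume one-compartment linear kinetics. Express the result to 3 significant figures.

2980 mg

Vd = 2.3 L/kg × 70 kg = 161.0 L
The loading dose fills Vd to the target concentration.
Concentration deficit ΔC = 30 − 13 = 17.00 mg/L
LD = Vd × ΔC / S = 161.0 × 17.00 / 0.92 = 2975 mg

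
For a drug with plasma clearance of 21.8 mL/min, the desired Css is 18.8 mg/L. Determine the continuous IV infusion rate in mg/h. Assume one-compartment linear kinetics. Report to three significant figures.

24.6 mg/h

CL = 21.8 mL/min = 21.8 × 0.06 = 1.308 L/h
Rate = CL × Css = 1.308 × 18.8 = 24.59 mg/h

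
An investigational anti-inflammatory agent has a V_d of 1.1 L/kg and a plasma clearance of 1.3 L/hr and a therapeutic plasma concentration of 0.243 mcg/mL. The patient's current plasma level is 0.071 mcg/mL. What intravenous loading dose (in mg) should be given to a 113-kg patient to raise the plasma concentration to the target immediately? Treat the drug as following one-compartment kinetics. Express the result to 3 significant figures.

21.4 mg

Vd(total) = 113 kg × 1.1 L/kg = 124.3 L
Concentration deficit ΔC = 0.243 − 0.071 = 0.1720 mg/L
LD = Vd × ΔC = 124.3 × 0.1720 = 21.38 mg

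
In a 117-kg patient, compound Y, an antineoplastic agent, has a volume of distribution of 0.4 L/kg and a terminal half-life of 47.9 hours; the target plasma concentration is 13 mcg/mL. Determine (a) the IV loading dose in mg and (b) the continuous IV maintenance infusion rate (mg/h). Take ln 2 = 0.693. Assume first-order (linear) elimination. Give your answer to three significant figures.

(a) 608 mg; (b) 8.80 mg/h

Vd = 0.4 L/kg × 117 kg = 46.80 L
LD = Vd × C = 46.80 × 13 = 608.4 mg
CL = 0.693 × Vd / t½ = 0.693 × 46.80 / 47.9 = 0.6771 L/h
Infusion rate = CL × Css = 0.6771 × 13 = 8.802 mg/h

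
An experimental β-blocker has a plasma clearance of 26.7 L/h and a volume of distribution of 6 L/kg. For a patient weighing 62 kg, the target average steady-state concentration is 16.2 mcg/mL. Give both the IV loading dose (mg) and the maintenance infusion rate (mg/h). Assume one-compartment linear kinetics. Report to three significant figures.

(a) 6030 mg; (b) 433 mg/h

Total Vd = 6 × 62 = 372.0 L
Loading dose = Vd × C = 372.0 × 16.2 = 6026 mg
Maintenance infusion rate = CL × Css = 26.70 × 16.2 = 432.5 mg/h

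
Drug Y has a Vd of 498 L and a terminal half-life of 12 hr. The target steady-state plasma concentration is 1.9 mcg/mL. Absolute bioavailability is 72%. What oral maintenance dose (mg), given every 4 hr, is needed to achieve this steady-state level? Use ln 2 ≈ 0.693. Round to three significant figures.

CL = ln 2 · Vd / t½ = 0.693 × 498.0 / 12 = 28.76 L/h
D = CL × Css × τ / F = 28.76 × 1.9 × 4 / 0.72 = 303.6 mg

304 mg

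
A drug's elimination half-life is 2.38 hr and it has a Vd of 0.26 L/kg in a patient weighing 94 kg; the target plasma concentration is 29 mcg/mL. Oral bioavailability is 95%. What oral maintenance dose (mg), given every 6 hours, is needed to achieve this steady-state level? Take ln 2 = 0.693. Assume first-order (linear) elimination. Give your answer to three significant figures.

1300 mg

Total Vd = 0.26 × 94 = 24.44 L
CL = 0.693 × Vd / t½ = 0.693 × 24.44 / 2.38 = 7.116 L/h
D = CL × Css × τ / F = 7.116 × 29 × 6 / 0.95 = 1303 mg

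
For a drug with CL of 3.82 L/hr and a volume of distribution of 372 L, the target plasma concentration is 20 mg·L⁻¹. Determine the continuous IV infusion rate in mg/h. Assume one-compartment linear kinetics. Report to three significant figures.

76.4 mg/h

Infusion rate = CL · Css = 3.820 L/h × 20 mg/L = 76.40 mg/h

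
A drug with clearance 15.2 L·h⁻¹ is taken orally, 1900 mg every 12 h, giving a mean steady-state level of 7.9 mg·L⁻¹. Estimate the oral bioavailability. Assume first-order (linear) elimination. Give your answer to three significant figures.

0.758

F·D/τ = CL·Css at steady state → F = CL·Css·τ / D.
F = 15.2 × 7.9 × 12 / 1900 = 0.758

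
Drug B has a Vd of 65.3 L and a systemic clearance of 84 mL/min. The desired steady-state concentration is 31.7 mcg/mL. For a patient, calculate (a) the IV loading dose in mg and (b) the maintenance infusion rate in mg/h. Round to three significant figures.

Loading dose = Vd × C = 65.30 × 31.7 = 2070 mg
CL = 84 mL/min × 60/1000 = 5.040 L/h
Maintenance: replace elimination → rate = CL × Css = 5.040 × 31.7 = 159.8 mg/h

(a) 2070 mg; (b) 160 mg/h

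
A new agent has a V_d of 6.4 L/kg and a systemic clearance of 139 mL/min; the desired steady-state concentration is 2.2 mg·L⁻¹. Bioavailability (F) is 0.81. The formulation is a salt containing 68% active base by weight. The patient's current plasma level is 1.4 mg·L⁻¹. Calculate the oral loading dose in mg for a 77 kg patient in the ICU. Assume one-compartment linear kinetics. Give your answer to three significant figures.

Vd(total) = 77 kg × 6.4 L/kg = 492.8 L
Concentration deficit ΔC = 2.2 − 1.4 = 0.8000 mg/L
LD = Vd × ΔC / F / S = 492.8 × 0.8000 / 0.81 / 0.68 = 715.8 mg

716 mg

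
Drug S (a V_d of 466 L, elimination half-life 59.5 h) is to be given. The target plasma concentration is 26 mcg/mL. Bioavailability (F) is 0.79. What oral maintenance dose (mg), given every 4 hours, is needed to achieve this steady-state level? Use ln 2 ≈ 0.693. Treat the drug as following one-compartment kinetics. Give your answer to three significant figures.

CL = ln 2 · Vd / t½ = 0.693 × 466.0 / 59.5 = 5.428 L/h
D = CL × Css × τ / F = 5.428 × 26 × 4 / 0.79 = 714.6 mg

715 mg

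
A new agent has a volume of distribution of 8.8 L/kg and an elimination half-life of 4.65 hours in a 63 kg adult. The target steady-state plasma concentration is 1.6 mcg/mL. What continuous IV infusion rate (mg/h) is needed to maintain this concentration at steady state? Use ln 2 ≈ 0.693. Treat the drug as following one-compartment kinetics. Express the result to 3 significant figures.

132 mg/h

Vd(total) = 63 kg × 8.8 L/kg = 554.4 L
CL = ln 2 · Vd / t½ = 0.693 × 554.4 / 4.65 = 82.62 L/h
Infusion rate = CL × Css = 82.62 × 1.6 = 132.2 mg/h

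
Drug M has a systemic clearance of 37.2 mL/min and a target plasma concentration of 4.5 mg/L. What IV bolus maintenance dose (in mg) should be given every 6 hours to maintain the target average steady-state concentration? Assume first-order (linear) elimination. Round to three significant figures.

60.3 mg

CL = 37.2 mL/min = 37.2 × 0.06 = 2.232 L/h
D = CL × Css × τ = 2.232 × 4.5 × 6 = 60.26 mg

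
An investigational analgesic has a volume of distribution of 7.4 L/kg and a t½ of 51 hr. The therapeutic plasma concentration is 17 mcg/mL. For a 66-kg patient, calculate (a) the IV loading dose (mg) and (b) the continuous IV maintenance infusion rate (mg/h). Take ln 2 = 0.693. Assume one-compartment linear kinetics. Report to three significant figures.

(a) 8300 mg; (b) 113 mg/h

Total Vd = 7.4 × 66 = 488.4 L
LD = Vd × C = 488.4 × 17 = 8303 mg
CL = 0.693 × Vd / t½ = 0.693 × 488.4 / 51 = 6.636 L/h
Infusion rate = CL × Css = 6.636 × 17 = 112.8 mg/h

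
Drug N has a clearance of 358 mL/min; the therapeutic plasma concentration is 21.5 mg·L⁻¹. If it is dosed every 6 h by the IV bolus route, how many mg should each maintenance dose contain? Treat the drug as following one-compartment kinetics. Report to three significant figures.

2770 mg

CL = 358 mL/min × 60/1000 = 21.48 L/h
At steady state, dose per interval replaces the amount cleared in that interval: D/τ = CL·Css.
D = CL × Css × τ = 21.48 × 21.5 × 6 = 2771 mg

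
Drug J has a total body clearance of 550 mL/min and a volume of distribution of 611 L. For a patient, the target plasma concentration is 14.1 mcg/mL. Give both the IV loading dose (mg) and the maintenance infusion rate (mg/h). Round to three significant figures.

(a) 8620 mg; (b) 465 mg/h

Loading dose = Vd × C = 611.0 × 14.1 = 8615 mg
Convert clearance: 550 mL/min × 60 min/h ÷ 1000 mL/L = 33.00 L/h
Infusion rate = 33.00 L/h × 14.1 mg/L = 465.3 mg/h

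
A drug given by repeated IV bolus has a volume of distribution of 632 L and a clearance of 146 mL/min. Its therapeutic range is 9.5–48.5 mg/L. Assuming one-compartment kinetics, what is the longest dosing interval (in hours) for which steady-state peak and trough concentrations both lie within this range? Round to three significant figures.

118 h

CL = 146 mL/min = 146 × 0.06 = 8.760 L/h
k = CL / Vd = 8.760 / 632.0 = 0.01386 h⁻¹
Between IV bolus doses, concentration decays as C = C₀·e^(−kτ), so C_peak/C_trough = e^(kτ).
τ_max = ln(C_peak/C_trough) / k = ln(48.5/9.5) / 0.01386 = 1.630 / 0.01386 = 117.6 h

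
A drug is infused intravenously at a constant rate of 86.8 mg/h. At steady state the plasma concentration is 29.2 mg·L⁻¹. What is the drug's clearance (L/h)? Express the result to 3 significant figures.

At steady state, infusion rate = CL × Css, so CL = rate / Css.
CL = 86.8 / 29.2 = 2.973 L/h

2.97 L/h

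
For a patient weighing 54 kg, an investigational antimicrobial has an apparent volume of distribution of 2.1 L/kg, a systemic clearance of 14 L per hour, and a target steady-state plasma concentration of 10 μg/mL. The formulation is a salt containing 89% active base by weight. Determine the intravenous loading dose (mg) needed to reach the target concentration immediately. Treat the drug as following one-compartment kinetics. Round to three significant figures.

Total Vd = 2.1 × 54 = 113.4 L
LD is governed by Vd — clearance does not enter the loading-dose calculation.
LD = Vd × C / S = 113.4 × 10.00 / 0.89 = 1274 mg

1270 mg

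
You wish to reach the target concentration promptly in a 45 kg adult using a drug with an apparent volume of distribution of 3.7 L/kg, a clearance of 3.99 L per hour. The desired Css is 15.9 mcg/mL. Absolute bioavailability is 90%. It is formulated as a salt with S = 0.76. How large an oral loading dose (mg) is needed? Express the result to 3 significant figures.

3870 mg

Total Vd = 3.7 × 45 = 166.5 L
LD is governed by Vd — clearance does not enter the loading-dose calculation.
LD = Vd × C / F / S = 166.5 × 15.90 / 0.9 / 0.76 = 3870 mg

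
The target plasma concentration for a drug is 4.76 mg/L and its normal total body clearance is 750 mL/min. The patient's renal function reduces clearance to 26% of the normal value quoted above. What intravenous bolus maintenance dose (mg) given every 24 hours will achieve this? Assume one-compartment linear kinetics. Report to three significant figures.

CL = 750 mL/min = 750 × 0.06 = 45.00 L/h
Patient clearance = 0.26 × 45.00 = 11.70 L/h
D = CL × Css × τ = 11.70 × 4.76 × 24 = 1337 mg

1340 mg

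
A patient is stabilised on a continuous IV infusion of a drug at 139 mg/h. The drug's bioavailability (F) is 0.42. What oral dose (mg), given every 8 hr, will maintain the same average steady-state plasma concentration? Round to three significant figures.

2650 mg

To maintain the same Css, the systemic dosing rate must be unchanged: F·D/τ = infusion rate.
D = rate × τ / F = 139 × 8 / 0.42 = 2648 mg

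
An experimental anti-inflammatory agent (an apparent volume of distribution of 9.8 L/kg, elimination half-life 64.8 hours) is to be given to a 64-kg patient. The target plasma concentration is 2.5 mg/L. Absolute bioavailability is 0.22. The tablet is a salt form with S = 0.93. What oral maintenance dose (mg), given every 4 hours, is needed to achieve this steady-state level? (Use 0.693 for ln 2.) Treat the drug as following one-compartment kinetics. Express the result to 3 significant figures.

Vd(total) = 64 kg × 9.8 L/kg = 627.2 L
CL = 0.693 × Vd / t½ = 0.693 × 627.2 / 64.8 = 6.708 L/h
D = CL × Css × τ / F / S = 6.708 × 2.5 × 4 / 0.22 / 0.93 = 327.9 mg

328 mg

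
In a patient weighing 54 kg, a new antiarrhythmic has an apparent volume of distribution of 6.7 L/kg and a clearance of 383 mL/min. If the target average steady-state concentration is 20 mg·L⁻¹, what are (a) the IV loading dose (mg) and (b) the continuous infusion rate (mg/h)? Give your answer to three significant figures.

(a) 7240 mg; (b) 460 mg/h

Vd = 6.7 L/kg × 54 kg = 361.8 L
Loading dose = Vd × C = 361.8 × 20 = 7236 mg
Convert clearance: 383 mL/min × 60 min/h ÷ 1000 mL/L = 22.98 L/h
Infusion rate = 22.98 L/h × 20 mg/L = 459.6 mg/h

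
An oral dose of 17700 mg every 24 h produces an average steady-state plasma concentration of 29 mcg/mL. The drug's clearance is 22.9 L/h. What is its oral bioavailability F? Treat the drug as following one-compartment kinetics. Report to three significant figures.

F·D/τ = CL·Css at steady state → F = CL·Css·τ / D.
F = 22.9 × 29 × 24 / 17700 = 0.900

0.900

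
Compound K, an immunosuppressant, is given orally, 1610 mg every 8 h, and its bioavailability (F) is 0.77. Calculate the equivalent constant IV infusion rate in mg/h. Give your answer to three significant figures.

155 mg/h

Equivalent systemic input: infusion rate = F·D/τ.
Rate = 0.77 × 1610 / 8 = 155.0 mg/h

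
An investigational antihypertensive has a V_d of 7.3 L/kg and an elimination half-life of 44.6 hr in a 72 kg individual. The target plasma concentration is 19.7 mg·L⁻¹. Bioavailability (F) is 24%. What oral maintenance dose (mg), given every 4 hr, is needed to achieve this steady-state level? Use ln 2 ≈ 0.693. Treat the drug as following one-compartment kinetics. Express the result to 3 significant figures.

Vd = 7.3 L/kg × 72 kg = 525.6 L
CL = ln 2 · Vd / t½ = 0.693 × 525.6 / 44.6 = 8.167 L/h
D = CL × Css × τ / F = 8.167 × 19.7 × 4 / 0.24 = 2681 mg

2680 mg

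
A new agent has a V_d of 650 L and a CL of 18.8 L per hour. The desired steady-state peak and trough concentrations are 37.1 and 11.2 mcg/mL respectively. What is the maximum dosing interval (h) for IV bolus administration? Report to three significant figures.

41.4 h

k = CL / Vd = 18.80 / 650.0 = 0.02892 h⁻¹
Between IV bolus doses, concentration decays as C = C₀·e^(−kτ), so C_peak/C_trough = e^(kτ).
τ_max = ln(C_peak/C_trough) / k = ln(37.1/11.2) / 0.02892 = 1.198 / 0.02892 = 41.42 h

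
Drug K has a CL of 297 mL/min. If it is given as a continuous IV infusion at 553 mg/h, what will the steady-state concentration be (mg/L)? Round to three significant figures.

31.0 mg/L

CL = 297 mL/min × 60/1000 = 17.82 L/h
Css = rate / CL = 553 / 17.82 = 31.03 mg/L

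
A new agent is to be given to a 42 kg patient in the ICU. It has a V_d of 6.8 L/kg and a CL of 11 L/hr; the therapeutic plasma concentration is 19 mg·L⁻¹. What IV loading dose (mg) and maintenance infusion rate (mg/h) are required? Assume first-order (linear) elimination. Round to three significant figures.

(a) 5430 mg; (b) 209 mg/h

Total Vd = 6.8 × 42 = 285.6 L
Loading: fill Vd to C_target → 285.6 L × 19 mg/L = 5426 mg
Infusion rate = 11.00 L/h × 19 mg/L = 209.0 mg/h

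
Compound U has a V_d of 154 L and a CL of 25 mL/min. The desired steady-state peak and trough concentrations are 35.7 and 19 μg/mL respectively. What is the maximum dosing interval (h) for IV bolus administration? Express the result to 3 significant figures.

CL = 25 mL/min = 25 × 0.06 = 1.500 L/h
k = CL / Vd = 1.500 / 154.0 = 0.009740 h⁻¹
Between IV bolus doses, concentration decays as C = C₀·e^(−kτ), so C_peak/C_trough = e^(kτ).
τ_max = ln(C_peak/C_trough) / k = ln(35.7/19) / 0.009740 = 0.6307 / 0.009740 = 64.75 h

64.8 h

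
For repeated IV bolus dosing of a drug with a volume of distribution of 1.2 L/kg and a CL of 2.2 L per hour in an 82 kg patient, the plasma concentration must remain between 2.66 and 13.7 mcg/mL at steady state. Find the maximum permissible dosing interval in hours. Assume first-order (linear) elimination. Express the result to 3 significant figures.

73.3 h

Vd = 1.2 L/kg × 82 kg = 98.40 L
k = CL / Vd = 2.200 / 98.40 = 0.02236 h⁻¹
Between IV bolus doses, concentration decays as C = C₀·e^(−kτ), so C_peak/C_trough = e^(kτ).
τ_max = ln(C_peak/C_trough) / k = ln(13.7/2.66) / 0.02236 = 1.639 / 0.02236 = 73.30 h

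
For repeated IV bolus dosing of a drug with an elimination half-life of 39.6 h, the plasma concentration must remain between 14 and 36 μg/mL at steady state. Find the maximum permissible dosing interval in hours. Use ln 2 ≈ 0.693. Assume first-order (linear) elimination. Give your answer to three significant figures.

k = 0.693 / t½ = 0.693 / 39.6 = 0.01750 h⁻¹
Between IV bolus doses, concentration decays as C = C₀·e^(−kτ), so C_peak/C_trough = e^(kτ).
τ_max = ln(C_peak/C_trough) / k = ln(36/14) / 0.01750 = 0.9445 / 0.01750 = 53.97 h

54.0 h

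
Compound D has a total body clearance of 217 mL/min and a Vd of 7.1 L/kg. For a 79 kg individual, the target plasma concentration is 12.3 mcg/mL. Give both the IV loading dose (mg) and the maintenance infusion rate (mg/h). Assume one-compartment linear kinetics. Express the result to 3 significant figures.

(a) 6900 mg; (b) 160 mg/h

Total Vd = 7.1 × 79 = 560.9 L
Loading: fill Vd to C_target → 560.9 L × 12.3 mg/L = 6899 mg
Convert clearance: 217 mL/min × 60 min/h ÷ 1000 mL/L = 13.02 L/h
Maintenance infusion rate = CL × Css = 13.02 × 12.3 = 160.1 mg/h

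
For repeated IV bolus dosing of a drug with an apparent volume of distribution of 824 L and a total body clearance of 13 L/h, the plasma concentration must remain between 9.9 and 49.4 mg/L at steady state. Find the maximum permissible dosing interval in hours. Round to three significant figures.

102 h

k = CL / Vd = 13.00 / 824.0 = 0.01578 h⁻¹
Between IV bolus doses, concentration decays as C = C₀·e^(−kτ), so C_peak/C_trough = e^(kτ).
τ_max = ln(C_peak/C_trough) / k = ln(49.4/9.9) / 0.01578 = 1.607 / 0.01578 = 101.8 h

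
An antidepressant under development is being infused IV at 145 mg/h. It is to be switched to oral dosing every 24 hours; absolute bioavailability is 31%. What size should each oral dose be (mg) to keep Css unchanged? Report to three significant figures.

To maintain the same Css, the systemic dosing rate must be unchanged: F·D/τ = infusion rate.
D = rate × τ / F = 145 × 24 / 0.31 = 11230 mg

11200 mg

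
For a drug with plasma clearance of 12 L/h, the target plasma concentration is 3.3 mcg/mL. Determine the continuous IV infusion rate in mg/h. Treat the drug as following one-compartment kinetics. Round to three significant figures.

At steady state, infusion rate equals elimination rate: rate in = CL × Css.
Rate = CL × Css = 12.00 × 3.3 = 39.60 mg/h

39.6 mg/h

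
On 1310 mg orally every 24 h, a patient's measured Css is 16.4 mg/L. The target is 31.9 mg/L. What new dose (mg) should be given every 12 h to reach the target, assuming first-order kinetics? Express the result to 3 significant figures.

For first-order elimination, Css ∝ F·D/(CL·τ); F and CL are unchanged, so Css ∝ D/τ.
D₂ = D₁ × (Css,target / Css,current) × (τ₂/τ₁) = 1310 × (31.9/16.4) × (12/24) = 1274 mg

1270 mg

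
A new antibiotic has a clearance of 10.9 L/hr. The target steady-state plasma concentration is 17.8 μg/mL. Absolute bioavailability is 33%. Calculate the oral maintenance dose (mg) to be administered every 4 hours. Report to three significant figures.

2350 mg

At steady state, dose per interval replaces the amount cleared in that interval: F·D/τ = CL·Css.
D = CL × Css × τ / F = 10.90 × 17.8 × 4 / 0.33 = 2352 mg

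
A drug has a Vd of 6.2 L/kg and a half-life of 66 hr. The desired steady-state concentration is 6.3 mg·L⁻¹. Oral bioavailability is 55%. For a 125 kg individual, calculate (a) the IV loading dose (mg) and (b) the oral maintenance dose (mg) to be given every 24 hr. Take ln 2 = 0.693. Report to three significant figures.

Vd(total) = 125 kg × 6.2 L/kg = 775.0 L
LD = Vd × C = 775.0 × 6.3 = 4883 mg
CL = 0.693 × Vd / t½ = 0.693 × 775.0 / 66 = 8.138 L/h
D = CL × Css × τ / F = 8.138 × 6.3 × 24 / 0.55 = 2237 mg

(a) 4880 mg; (b) 2240 mg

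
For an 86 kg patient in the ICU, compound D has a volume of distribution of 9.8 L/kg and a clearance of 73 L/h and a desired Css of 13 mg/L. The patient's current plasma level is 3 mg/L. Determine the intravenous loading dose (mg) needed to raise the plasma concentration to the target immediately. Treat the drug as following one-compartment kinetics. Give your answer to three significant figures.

Total Vd = 9.8 × 86 = 842.8 L
The loading dose fills Vd to the target concentration; clearance is irrelevant here.
Concentration deficit ΔC = 13 − 3 = 10.00 mg/L
LD = Vd × ΔC = 842.8 × 10.00 = 8428 mg

8430 mg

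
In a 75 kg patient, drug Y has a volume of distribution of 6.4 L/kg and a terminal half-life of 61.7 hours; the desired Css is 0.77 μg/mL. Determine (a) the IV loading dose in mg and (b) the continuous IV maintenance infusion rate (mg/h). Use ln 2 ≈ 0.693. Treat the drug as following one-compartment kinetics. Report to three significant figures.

Total Vd = 6.4 × 75 = 480.0 L
LD = Vd × C = 480.0 × 0.77 = 369.6 mg
CL = 0.693 × Vd / t½ = 0.693 × 480.0 / 61.7 = 5.391 L/h
Infusion rate = CL × Css = 5.391 × 0.77 = 4.151 mg/h

(a) 370 mg; (b) 4.15 mg/h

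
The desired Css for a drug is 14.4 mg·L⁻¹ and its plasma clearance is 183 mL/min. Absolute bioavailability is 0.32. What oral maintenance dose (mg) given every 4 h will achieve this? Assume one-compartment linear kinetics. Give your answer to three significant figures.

CL = 183 mL/min = 183 × 0.06 = 10.98 L/h
D = CL × Css × τ / F = 10.98 × 14.4 × 4 / 0.32 = 1976 mg

1980 mg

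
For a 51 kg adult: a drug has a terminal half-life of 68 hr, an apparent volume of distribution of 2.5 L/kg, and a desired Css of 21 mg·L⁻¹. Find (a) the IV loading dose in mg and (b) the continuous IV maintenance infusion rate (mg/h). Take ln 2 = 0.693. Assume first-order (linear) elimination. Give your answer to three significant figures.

Vd = 2.5 L/kg × 51 kg = 127.5 L
LD = Vd × C = 127.5 × 21 = 2678 mg
CL = 0.693 × Vd / t½ = 0.693 × 127.5 / 68 = 1.299 L/h
Infusion rate = CL × Css = 1.299 × 21 = 27.28 mg/h

(a) 2680 mg; (b) 27.3 mg/h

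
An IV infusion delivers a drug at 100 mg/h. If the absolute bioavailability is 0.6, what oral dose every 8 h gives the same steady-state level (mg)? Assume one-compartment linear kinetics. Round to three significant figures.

To maintain the same Css, the systemic dosing rate must be unchanged: F·D/τ = infusion rate.
D = rate × τ / F = 100 × 8 / 0.6 = 1333 mg

1330 mg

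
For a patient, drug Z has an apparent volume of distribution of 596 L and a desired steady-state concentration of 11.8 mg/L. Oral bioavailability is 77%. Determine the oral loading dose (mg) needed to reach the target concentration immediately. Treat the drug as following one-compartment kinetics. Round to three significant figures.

LD = Vd × C / F = 596.0 × 11.80 / 0.77 = 9134 mg

9130 mg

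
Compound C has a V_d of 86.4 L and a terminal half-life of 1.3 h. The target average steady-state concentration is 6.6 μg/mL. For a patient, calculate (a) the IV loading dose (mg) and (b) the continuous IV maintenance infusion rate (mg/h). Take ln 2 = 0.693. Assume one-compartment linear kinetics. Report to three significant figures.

(a) 570 mg; (b) 304 mg/h

LD = Vd × C = 86.40 × 6.6 = 570.2 mg
CL = 0.693 × Vd / t½ = 0.693 × 86.40 / 1.3 = 46.06 L/h
Infusion rate = CL × Css = 46.06 × 6.6 = 304.0 mg/h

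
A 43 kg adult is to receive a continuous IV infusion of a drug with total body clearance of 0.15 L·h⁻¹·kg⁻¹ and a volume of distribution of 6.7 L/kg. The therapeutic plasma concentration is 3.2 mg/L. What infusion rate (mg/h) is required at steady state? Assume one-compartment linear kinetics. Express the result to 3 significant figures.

20.6 mg/h

CL = 0.15 L·h⁻¹·kg⁻¹ × 43 kg = 6.450 L/h
Rate = CL × Css = 6.450 × 3.2 = 20.64 mg/h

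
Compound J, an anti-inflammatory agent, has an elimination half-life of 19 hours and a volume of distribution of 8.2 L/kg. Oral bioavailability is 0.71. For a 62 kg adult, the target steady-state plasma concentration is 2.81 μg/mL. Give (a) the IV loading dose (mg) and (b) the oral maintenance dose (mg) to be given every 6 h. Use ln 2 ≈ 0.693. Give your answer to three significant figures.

(a) 1430 mg; (b) 440 mg

Vd(total) = 62 kg × 8.2 L/kg = 508.4 L
LD = Vd × C = 508.4 × 2.81 = 1429 mg
CL = 0.693 × Vd / t½ = 0.693 × 508.4 / 19 = 18.54 L/h
D = CL × Css × τ / F = 18.54 × 2.81 × 6 / 0.71 = 440.3 mg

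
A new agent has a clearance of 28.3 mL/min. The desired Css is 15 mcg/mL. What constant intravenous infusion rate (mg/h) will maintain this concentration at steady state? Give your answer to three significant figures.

25.5 mg/h

CL = 28.3 mL/min = 28.3 × 0.06 = 1.698 L/h
R₀ = 1.698 × 15 = 25.47 mg/h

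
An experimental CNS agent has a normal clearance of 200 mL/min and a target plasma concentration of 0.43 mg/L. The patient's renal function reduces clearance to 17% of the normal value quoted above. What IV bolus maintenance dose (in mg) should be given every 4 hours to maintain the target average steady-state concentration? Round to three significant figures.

CL = 200 mL/min = 200 × 0.06 = 12.00 L/h
Patient clearance = 0.17 × 12.00 = 2.040 L/h
At steady state, dose per interval replaces the amount cleared in that interval: D/τ = CL·Css.
D = CL × Css × τ = 2.040 × 0.43 × 4 = 3.509 mg

3.51 mg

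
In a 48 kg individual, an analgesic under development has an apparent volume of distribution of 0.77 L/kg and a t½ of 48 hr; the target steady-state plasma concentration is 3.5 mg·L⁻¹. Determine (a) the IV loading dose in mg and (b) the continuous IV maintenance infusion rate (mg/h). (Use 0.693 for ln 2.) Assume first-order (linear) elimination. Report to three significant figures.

Vd = 0.77 L/kg × 48 kg = 36.96 L
LD = Vd × C = 36.96 × 3.5 = 129.4 mg
CL = 0.693 × Vd / t½ = 0.693 × 36.96 / 48 = 0.5336 L/h
Infusion rate = CL × Css = 0.5336 × 3.5 = 1.868 mg/h

(a) 129 mg; (b) 1.87 mg/h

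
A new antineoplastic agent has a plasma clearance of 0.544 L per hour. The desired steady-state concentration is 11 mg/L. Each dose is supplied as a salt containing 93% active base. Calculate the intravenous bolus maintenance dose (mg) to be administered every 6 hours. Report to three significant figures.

38.6 mg

D = CL × Css × τ / S = 0.5440 × 11 × 6 / 0.93 = 38.61 mg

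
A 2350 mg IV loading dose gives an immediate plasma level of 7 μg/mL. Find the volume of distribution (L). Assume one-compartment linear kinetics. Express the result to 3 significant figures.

336 L

Immediately after an IV bolus, C₀ = Dose / Vd, so Vd = Dose / C₀.
Vd = 2350 / 7 = 335.7 L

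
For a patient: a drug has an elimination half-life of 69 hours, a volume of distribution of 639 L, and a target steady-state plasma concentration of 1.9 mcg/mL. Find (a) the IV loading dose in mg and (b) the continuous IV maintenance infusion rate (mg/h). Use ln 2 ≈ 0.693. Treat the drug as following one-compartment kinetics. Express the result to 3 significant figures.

(a) 1210 mg; (b) 12.2 mg/h

LD = Vd × C = 639.0 × 1.9 = 1214 mg
CL = 0.693 × Vd / t½ = 0.693 × 639.0 / 69 = 6.418 L/h
Infusion rate = CL × Css = 6.418 × 1.9 = 12.19 mg/h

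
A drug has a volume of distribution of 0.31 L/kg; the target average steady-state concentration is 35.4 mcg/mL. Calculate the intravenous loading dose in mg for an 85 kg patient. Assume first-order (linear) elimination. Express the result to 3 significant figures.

933 mg

Vd = 0.31 L/kg × 85 kg = 26.35 L
LD = Vd × C = 26.35 × 35.40 = 932.8 mg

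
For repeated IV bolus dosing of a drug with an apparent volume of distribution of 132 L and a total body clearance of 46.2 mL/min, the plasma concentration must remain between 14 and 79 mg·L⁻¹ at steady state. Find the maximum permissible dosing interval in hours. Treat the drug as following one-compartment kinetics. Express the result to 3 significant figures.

82.4 h

CL = 46.2 mL/min = 46.2 × 0.06 = 2.772 L/h
k = CL / Vd = 2.772 / 132.0 = 0.02100 h⁻¹
Between IV bolus doses, concentration decays as C = C₀·e^(−kτ), so C_peak/C_trough = e^(kτ).
τ_max = ln(C_peak/C_trough) / k = ln(79/14) / 0.02100 = 1.730 / 0.02100 = 82.38 h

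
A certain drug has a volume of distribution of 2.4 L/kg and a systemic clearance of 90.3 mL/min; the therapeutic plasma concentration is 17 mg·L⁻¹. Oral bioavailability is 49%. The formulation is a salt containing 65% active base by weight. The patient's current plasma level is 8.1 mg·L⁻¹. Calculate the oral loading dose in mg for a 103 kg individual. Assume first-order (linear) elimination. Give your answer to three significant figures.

6910 mg

Vd(total) = 103 kg × 2.4 L/kg = 247.2 L
The loading dose fills Vd to the target concentration; clearance is irrelevant here.
Concentration deficit ΔC = 17 − 8.1 = 8.900 mg/L
LD = Vd × ΔC / F / S = 247.2 × 8.900 / 0.49 / 0.65 = 6908 mg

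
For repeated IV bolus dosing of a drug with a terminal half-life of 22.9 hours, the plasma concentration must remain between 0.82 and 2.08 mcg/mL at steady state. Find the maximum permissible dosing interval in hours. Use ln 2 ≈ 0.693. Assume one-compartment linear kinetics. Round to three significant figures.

k = 0.693 / t½ = 0.693 / 22.9 = 0.03026 h⁻¹
Between IV bolus doses, concentration decays as C = C₀·e^(−kτ), so C_peak/C_trough = e^(kτ).
τ_max = ln(C_peak/C_trough) / k = ln(2.08/0.82) / 0.03026 = 0.9308 / 0.03026 = 30.76 h

30.8 h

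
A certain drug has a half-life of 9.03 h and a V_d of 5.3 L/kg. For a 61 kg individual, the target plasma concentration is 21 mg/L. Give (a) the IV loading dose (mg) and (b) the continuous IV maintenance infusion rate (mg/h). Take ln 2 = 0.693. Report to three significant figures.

(a) 6790 mg; (b) 521 mg/h

Vd(total) = 61 kg × 5.3 L/kg = 323.3 L
LD = Vd × C = 323.3 × 21 = 6789 mg
CL = 0.693 × Vd / t½ = 0.693 × 323.3 / 9.03 = 24.81 L/h
Infusion rate = CL × Css = 24.81 × 21 = 521.0 mg/h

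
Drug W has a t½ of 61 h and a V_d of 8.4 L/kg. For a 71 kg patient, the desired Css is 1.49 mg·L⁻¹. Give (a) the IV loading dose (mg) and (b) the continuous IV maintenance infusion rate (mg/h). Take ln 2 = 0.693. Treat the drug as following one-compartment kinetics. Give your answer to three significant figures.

(a) 889 mg; (b) 10.1 mg/h

Vd = 8.4 L/kg × 71 kg = 596.4 L
LD = Vd × C = 596.4 × 1.49 = 888.6 mg
CL = 0.693 × Vd / t½ = 0.693 × 596.4 / 61 = 6.775 L/h
Infusion rate = CL × Css = 6.775 × 1.49 = 10.09 mg/h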